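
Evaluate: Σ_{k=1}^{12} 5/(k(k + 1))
Partial fractions: 5/(k(k+1)) = 5/k - 5/(k+1)
Telescoping sum: 5(1-1/13) = 5·12/13

Answer: 60/13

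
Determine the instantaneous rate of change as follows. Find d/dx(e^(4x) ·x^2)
Product rule: (fg)' = f'g+fg'
f = e^(4x), f' = 4·e^(4x)
g = x^2, g' = 2x

Answer: 4·e^(4x)·x^2+2·e^(4x)·x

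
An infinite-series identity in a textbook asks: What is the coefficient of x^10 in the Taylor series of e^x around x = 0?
Taylor series of e^x = Σ x^n/n!
Coefficient of x^10 = 1/10! = 1/3628800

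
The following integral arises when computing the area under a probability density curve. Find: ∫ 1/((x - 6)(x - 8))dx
Partial fractions: 1/((x-6)(x-8)) = A/(x-6) + B/(x-8)
A = -1/2, B = 1/2
∫ [-1/2· 1/(x-6) + 1/2· 1/(x-8)] dx
= (1/2)[ln|x-8| - ln|x-6|] + C

Answer: (1/2)·ln|(x-8)/(x-6)| + C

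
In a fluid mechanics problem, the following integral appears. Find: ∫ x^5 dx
Using power rule: ∫ x^5 dx=1/6 x^6 + C=(1/6)x^6 + C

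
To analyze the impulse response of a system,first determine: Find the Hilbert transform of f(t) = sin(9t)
The Hilbert transform shifts each frequency component by -pi/2.
H{sin(wt)} = -cos(wt)
With w = 9: H{sin(9t)} = -cos(9t)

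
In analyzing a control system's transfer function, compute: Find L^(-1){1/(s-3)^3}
L^(-1){1/(s-a)^n}=t^(n-1)·e^(at)/(n-1)!
Here a=3, n=3: t^2·e^(3t)/2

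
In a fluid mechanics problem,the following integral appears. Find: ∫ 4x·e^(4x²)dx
Let u=4x², du=8x dx
∫ (1/2)e^u du=e^u/2 + C

Answer: e^(4x²)/2 + C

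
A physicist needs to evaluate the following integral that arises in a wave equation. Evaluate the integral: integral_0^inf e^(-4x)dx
integral_0^inf e^(-4x) dx=[-1/4 * e^(-4x)]_0^inf
=0 - (-1/4)=1/4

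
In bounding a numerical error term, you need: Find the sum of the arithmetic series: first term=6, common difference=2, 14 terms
Last term: a_n=6+(14-1)·2=32
Sum=n(a_1+a_n)/2=14(6+32)/2=266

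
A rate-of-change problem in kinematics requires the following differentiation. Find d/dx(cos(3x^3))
Chain rule: d/dx[cos(u)]=-sin(u)·u' where u=3x^3
u'=9x^2

Answer: -9x^2·sin(3x^3)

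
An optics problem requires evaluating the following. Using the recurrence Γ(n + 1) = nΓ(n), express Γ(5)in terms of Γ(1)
Γ(5) = 4Γ(4) = 4·3Γ(3) = ... = 4!·Γ(1) = 24·Γ(1)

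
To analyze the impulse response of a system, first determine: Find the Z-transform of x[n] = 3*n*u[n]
Z{n * u[n]}=z/(z-1)^2
By linearity: Z{3 * n * u[n]}=3z/(z-1)^2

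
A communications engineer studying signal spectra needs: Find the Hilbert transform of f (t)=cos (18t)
The Hilbert transform shifts each frequency component by -pi/2.
H{cos(wt)}=sin(wt)
With w=18: H{cos(18t)}=sin(18t)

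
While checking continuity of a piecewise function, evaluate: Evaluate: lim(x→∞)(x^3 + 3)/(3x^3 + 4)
Divide numerator and denominator by x^3:
lim (1+3/x^3)/(3+4/x^3)=1/3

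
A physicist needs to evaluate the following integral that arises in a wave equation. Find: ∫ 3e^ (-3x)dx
Since d/dx[e^(-3x)] = -3e^(-3x), we get -1 e^(-3x) + C

Answer: -e^(-3x) + C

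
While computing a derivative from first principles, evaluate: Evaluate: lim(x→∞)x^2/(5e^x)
Apply L'Hôpital 2 times (∞/∞ each time):
Eventually get 2!/(5e^x) → 0

Answer: 0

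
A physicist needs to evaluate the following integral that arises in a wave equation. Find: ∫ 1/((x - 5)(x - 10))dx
Partial fractions: 1/((x-5)(x-10))=A/(x-5)+B/(x-10)
A=-1/5, B=1/5
∫ [-1/5· 1/(x-5)+1/5· 1/(x-10)] dx
=(1/5)[ln|x-10| - ln|x-5|]+C

Answer: (1/5)·ln|(x-10)/(x-5)|+C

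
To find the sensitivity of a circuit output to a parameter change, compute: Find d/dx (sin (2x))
Chain rule: d/dx[sin(u)]=cos(u)·u' where u=2x
u'=2

Answer: 2·cos(2x)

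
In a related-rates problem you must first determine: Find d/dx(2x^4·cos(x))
Product rule: (fg)' = f'g+fg'
f = 2x^4, f' = 8x^3
g = cos(x), g' = -sin(x)

Answer: 8x^3·cos(x)-2x^4·sin(x)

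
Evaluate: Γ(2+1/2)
Γ(n+1/2)=(2n)!√π/(4^n·n!)
=24√π/(16·2)=(3/4)·√π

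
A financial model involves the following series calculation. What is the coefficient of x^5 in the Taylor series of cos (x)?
cos(x) has only even powers. Coefficient of x^5 = 0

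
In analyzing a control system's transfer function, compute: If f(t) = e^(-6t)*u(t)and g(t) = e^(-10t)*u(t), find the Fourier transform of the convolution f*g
By the convolution theorem: F{f*g}=F(omega)*G(omega)
F(omega)=1/(6+j*omega), G(omega)=1/(10+j*omega)
F{f*g}=1/((6+j*omega)(10+j*omega))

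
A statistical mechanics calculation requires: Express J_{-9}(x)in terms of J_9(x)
For integer n: J_{-n}(x) = (-1)^n J_n(x)
With n = 9: J_{-9}(x) = (-1)^9 J_9(x) = -J_9(x)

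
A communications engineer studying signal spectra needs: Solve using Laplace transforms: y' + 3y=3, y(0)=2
Take L of both sides: sY(s)-2+3Y(s)=3/s
Y(s)(s+3)=3/s+2
Y(s)=3/(s(s+3))+2/(s+3)
Partial fractions: 3/(s(s+3))=1/s - 1/(s+3)
So Y(s)=1/s+1/(s+3)
Inverse transform (L^(-1){1/s}=1, L^(-1){1/(s+3)}=e^(-3t)):

Answer: y(t)=1+e^(-3t)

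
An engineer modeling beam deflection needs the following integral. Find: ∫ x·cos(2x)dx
By parts: u = x, dv = cos(2x) dx
du = dx, v = sin(2x)/2
= x·sin(2x)/2+cos(2x)/2²+C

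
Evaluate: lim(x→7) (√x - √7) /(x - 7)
Multiply by conjugate (√x + √7)/(√x + √7):
=(x - 7)/((x - 7)(√x + √7))=1/(√x + √7)
As x → 7: 1/(2√7)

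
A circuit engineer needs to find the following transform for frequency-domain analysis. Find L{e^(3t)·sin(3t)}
First shifting: L{e^(at)f(t)}=F(s-a)
L{sin(3t)}=3/(s² + 9)
Shift: 3/((s-3)² + 9)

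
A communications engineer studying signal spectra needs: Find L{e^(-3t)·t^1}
First shifting: L{e^(at)f(t)} = F(s-a)
L{t^1} = 1/s^2
Shift s → s + 3: 1/(s + 3)^2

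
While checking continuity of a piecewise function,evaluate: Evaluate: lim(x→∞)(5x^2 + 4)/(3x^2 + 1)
Divide numerator and denominator by x^2:
lim (5 + 4/x^2)/(3 + 1/x^2)=5/3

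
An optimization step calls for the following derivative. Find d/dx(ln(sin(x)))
Chain rule: d/dx[ln(u)]=u'/u where u=sin(x)
u'=cos(x)

Answer: (cos(x))/(sin(x))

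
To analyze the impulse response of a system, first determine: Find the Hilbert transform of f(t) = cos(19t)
The Hilbert transform shifts each frequency component by -pi/2.
H{cos(wt)}=sin(wt)
With w=19: H{cos(19t)}=sin(19t)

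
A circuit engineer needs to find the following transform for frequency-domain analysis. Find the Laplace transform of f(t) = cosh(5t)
L{cosh(at)} = s/(s²-a²)
L{cosh(5t)} = s/(s²-25)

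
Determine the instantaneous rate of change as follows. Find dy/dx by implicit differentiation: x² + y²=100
Differentiate both sides: 2x+2y·(dy/dx) = 0
Solve: dy/dx = -2x/(2y) = -x/y

Answer: dy/dx = -x/y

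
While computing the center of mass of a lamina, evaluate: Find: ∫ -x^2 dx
Using power rule: ∫ -x^2 dx = -1/3 x^3+C = (-1/3)x^3+C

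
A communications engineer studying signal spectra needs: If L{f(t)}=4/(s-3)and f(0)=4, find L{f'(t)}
L{f'(t)} = s·F(s) - f(0) = 4s/(s-3)-4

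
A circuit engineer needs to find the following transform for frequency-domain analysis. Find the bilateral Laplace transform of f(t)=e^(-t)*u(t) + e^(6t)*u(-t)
For e^(-t) * u(t): L = 1/(s+1), Re(s) > -1
For e^(6t) * u(-t): L = -1/(s-6), Re(s) < 6
Combined: F(s) = 1/(s+1)-1/(s-6), -1 < Re(s) < 6

Answer: 1/(s+1)-1/(s-6), ROC: -1 < Re(s) < 6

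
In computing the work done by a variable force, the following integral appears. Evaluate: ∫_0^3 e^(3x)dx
Antiderivative: (1/3)e^(3x)
Evaluate: (1/3)(e^9-1)

Answer: (e^9-1)/3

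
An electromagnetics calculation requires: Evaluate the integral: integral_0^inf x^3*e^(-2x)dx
This is a Gamma integral. Substitute u=2x (du=2 dx):
integral_0^inf x^3*e^(-2x) dx=(1/2^4) integral_0^inf u^3*e^(-u) du
=Gamma(4)/2^4=3!/2^4=6/16

Answer: 3/8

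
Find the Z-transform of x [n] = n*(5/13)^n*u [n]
Using the property Z{n*a^n*u[n]} = az/(z-a)^2
With a = 5/13: X(z) = (5/13)z/(z - 5/13)^2, |z| > 5/13

Answer: (5/13)z/(z - 5/13)^2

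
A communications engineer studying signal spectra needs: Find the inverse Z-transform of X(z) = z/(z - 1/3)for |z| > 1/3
Standard pair: z/(z-a) <-> a^n * u[n] for causal signals
With a=1/3: x[n]=(1/3)^n * u[n]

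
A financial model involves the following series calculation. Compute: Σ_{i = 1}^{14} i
Using formula: Σ i^1=n(n+1)/2=14·15/2=105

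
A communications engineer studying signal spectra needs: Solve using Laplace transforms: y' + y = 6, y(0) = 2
Take L of both sides: sY(s) - 2 + Y(s)=6/s
Y(s)(s + 1)=6/s + 2
Y(s)=6/(s(s + 1)) + 2/(s + 1)
Partial fractions: 6/(s(s + 1))=6/s - 6/(s + 1)
So Y(s)=6/s - 4/(s + 1)
Inverse transform (L^(-1){1/s}=1, L^(-1){1/(s + 1)}=e^(-t)):

Answer: y(t)=6 - 4·e^(-t)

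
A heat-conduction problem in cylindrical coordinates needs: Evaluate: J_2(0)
J_n(0)=0 for all n > 0 (Bessel function of first kind)
J_2(0)=0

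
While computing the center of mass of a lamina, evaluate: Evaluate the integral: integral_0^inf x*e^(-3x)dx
This is a Gamma integral. Substitute u=3x (du=3 dx):
integral_0^inf x*e^(-3x) dx=(1/3^2) integral_0^inf u^1*e^(-u) du
=Gamma(2)/3^2=1!/3^2=1/9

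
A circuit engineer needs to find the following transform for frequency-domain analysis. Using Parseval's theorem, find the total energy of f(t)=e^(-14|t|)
Parseval's theorem: E = integral |f(t)|^2 dt = (1/2pi) integral |F(omega)|^2 domega
E = integral_{-inf}^{inf} e^(-28|t|) dt = 2*integral_0^inf e^(-28t) dt = 2/(2*14) = 1/14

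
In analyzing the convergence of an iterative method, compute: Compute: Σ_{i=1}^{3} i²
Using formula: Σ i^2 = n(n+1)(2n+1)/6 = 3·4·7/6 = 14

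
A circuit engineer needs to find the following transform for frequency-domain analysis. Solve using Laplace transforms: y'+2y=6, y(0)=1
Take L of both sides: sY(s)-1+2Y(s)=6/s
Y(s)(s+2)=6/s+1
Y(s)=6/(s(s+2))+1/(s+2)
Partial fractions: 6/(s(s+2))=3/s - 3/(s+2)
So Y(s)=3/s - 2/(s+2)
Inverse transform (L^(-1){1/s}=1, L^(-1){1/(s+2)}=e^(-2t)):

Answer: y(t)=3-2·e^(-2t)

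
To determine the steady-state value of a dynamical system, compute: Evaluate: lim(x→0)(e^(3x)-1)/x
L'Hôpital (0/0): lim 3e^(3x)/1=3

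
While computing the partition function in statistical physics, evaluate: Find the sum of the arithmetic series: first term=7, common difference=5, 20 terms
Last term: a_n = 7+(20-1)·5 = 102
Sum = n(a_1+a_n)/2 = 20(7+102)/2 = 1090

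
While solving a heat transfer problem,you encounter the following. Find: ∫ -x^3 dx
Using power rule: ∫ -x^3 dx=-1/4 x^4+C=(-1/4)x^4+C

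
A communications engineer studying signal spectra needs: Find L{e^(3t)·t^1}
First shifting: L{e^(at)f(t)} = F(s-a)
L{t^1} = 1/s^2
Shift s → s-3: 1/(s-3)^2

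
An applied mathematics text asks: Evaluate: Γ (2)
Γ(n)=(n-1)! for positive integers
Γ(2)=1!=1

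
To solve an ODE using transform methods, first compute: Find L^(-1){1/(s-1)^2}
L^(-1){1/(s-a)^n} = t^(n-1)·e^(at)/(n-1)!
Here a = 1, n = 2: t^1·e^(t)/1

Answer: t·e^(t)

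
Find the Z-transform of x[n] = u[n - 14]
Using the time-shift property: Z{u[n-14]}=z^(-14)*z/(z-1)
=z^(-13)/(z-1)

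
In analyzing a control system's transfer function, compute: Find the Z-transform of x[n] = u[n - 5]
Using the time-shift property: Z{u[n-5]} = z^(-5)*z/(z-1)
= z^(-4)/(z-1)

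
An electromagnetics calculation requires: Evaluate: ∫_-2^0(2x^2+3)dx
Step 1: Find antiderivative F(x)=(2/3)x^3+3x
Step 2: F(0) - F(-2)=0 - (-34/3)=34/3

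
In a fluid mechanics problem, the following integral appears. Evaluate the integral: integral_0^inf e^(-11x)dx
integral_0^inf e^(-11x) dx = [-1/11 * e^(-11x)]_0^inf
= 0 - (-1/11) = 1/11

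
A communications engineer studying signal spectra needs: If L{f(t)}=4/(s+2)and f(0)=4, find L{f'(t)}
L{f'(t)} = s·F(s) - f(0) = 4s/(s + 2) - 4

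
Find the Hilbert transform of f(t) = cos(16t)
The Hilbert transform shifts each frequency component by -pi/2.
H{cos(wt)}=sin(wt)
With w=16: H{cos(16t)}=sin(16t)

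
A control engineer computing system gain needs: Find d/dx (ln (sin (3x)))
Chain rule: d/dx[ln(u)] = u'/u where u = sin(3x)
u' = 3cos(3x)

Answer: (3cos(3x))/(sin(3x))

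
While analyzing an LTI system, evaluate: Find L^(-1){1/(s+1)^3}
L^(-1){1/(s-a)^n} = t^(n-1)·e^(at)/(n-1)!
Here a = -1, n = 3: t^2·e^(-t)/2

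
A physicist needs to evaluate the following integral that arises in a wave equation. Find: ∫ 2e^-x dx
Since d/dx[e^-x]=- e^-x, we get -2e^-x + C

Answer: -2e^-x + C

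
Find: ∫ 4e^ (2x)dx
Since d/dx[e^(2x)] = 2e^(2x), we get 2 e^(2x)+C

Answer: 2e^(2x)+C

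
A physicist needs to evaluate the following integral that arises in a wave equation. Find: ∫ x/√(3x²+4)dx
Let u = 3x² + 4, du = 6x dx
∫ (1/6)·u^(-1/2) du = √u/3 + C

Answer: √(3x² + 4)/3 + C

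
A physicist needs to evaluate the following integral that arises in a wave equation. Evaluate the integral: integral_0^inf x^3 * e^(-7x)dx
This is a Gamma integral. Substitute u=7x (du=7 dx):
integral_0^inf x^3*e^(-7x) dx=(1/7^4) integral_0^inf u^3*e^(-u) du
=Gamma(4)/7^4=3!/7^4=6/2401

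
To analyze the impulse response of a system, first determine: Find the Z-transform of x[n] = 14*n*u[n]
Z{n*u[n]}=z/(z-1)^2
By linearity: Z{14*n*u[n]}=14z/(z-1)^2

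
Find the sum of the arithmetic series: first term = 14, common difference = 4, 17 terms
Last term: a_n = 14 + (17 - 1)·4 = 78
Sum = n(a_1 + a_n)/2 = 17(14 + 78)/2 = 782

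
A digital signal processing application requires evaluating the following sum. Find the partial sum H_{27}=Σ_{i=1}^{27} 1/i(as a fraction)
H_27=1+1/2+1/3+...+1/27
=312536252003/80313433200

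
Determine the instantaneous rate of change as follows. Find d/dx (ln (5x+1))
Chain rule: d/dx[ln(u)] = u'/u where u = 5x+1
u' = 5

Answer: (5)/(5x+1)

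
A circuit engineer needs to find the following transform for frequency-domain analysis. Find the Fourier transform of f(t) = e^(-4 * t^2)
The Fourier transform of a Gaussian e^(-a*t^2) is sqrt(pi/a)*e^(-omega^2/(4a)).
With a=4: F(omega)=sqrt(pi)/2*e^(-omega^2/16)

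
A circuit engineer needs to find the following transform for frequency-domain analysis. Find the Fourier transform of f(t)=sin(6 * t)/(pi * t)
sin(W * t)/(pi * t)=(W/pi) * sinc(W * t/pi) is the impulse response of the ideal low-pass filter with cutoff W (here W=6).
Its Fourier transform is a rectangular function:
F(omega)=1 for |omega| < 6, 0 otherwise

Answer: rect(omega/12) [i.e., 1 for |omega| < 6, 0 otherwise]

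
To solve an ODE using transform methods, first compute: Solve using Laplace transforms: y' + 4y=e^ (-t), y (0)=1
Take L: sY - 1 + 4Y = 1/(s + 1)
Y(s + 4) = 1/(s + 1) + 1
Y = 1/((s + 1)(s + 4)) + 1/(s + 4)
Partial fractions: 1/((s + 1)(s + 4)) = (1/3)/(s + 1) - (1/3)/(s + 4)
So Y = (1/3)/(s + 1) + (2/3)/(s + 4)
Inverse Laplace transform (L^(-1){1/(s + 1)} = e^(-t), L^(-1){1/(s + 4)} = e^(-4t)):

Answer: y(t) = (1/3)·e^(-t) + (2/3)·e^(-4t)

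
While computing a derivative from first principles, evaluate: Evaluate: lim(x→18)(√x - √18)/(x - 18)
Multiply by conjugate (√x + √18)/(√x + √18):
= (x - 18)/((x - 18)(√x + √18)) = 1/(√x + √18)
As x → 18: 1/(2√18)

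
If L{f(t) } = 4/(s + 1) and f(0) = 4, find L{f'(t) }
L{f'(t)} = s·F(s) - f(0) = 4s/(s+1)-4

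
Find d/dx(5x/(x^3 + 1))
Quotient rule: (f/g)' = (f'g - fg')/g²
f = 5x, f' = 5
g = x^3+1, g' = 3x^2

Answer: (5·(x^3+1)-15x^3)/(x^3+1)²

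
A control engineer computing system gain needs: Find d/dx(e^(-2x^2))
Chain rule: d/dx[e^u] = e^u · u' where u = -2x^2
u' = -4x

Answer: -4x·e^(-2x^2)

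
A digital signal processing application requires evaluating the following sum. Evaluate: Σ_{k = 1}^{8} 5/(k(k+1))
Partial fractions: 5/(k(k+1))=5/k - 5/(k+1)
Telescoping sum: 5(1-1/9)=5·8/9

Answer: 40/9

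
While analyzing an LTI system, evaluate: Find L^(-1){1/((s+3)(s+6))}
Partial fractions: 1/((s+3)(s+6)) = A/(s+3)+B/(s+6)
Cover-up: A = 1/(s+6)|_{s = -3} = 1/3; B = 1/(s+3)|_{s = -6} = -1/3
L^(-1) = (1/3)e^(-3t) - (1/3)e^(-6t)

Answer: (1/3)(e^(-3t) - e^(-6t))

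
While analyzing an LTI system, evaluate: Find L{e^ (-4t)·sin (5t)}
First shifting: L{e^(at)f(t)} = F(s-a)
L{sin(5t)} = 5/(s² + 25)
Shift: 5/((s + 4)² + 25)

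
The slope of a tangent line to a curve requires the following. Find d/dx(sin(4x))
Chain rule: d/dx[sin(u)]=cos(u)·u' where u=4x
u'=4

Answer: 4·cos(4x)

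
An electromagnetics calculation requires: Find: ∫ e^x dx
Since d/dx[e^x]=+e^x, we get 1e^x+C

Answer: e^x+C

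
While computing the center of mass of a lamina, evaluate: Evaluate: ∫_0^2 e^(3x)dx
Antiderivative: (1/3)e^(3x)
Evaluate: (1/3)(e^6 - 1)

Answer: (e^6 - 1)/3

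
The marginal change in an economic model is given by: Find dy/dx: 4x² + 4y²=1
Differentiate: 8x+8y·(dy/dx) = 0
dy/dx = -8x/(8y) = -1·(x/y)

Answer: dy/dx = -1·(x/y)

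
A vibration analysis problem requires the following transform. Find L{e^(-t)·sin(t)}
First shifting: L{e^(at)f(t)}=F(s-a)
L{sin(t)}=1/(s²+1)
Shift: 1/((s+1)²+1)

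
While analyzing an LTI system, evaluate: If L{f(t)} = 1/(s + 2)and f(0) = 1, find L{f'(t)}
L{f'(t)} = s·F(s) - f(0) = s/(s+2)-1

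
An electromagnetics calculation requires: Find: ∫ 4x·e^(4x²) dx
Let u=4x², du=8x dx
∫ (1/2)e^u du=e^u/2+C

Answer: e^(4x²)/2+C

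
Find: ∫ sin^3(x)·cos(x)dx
Let u = sin(x), du = cos(x) dx
∫ u^3 du = u^4/4+C

Answer: sin^4(x)/4+C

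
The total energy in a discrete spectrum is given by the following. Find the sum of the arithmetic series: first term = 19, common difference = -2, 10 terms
Last term: a_n=19+(10-1)·-2=1
Sum=n(a_1+a_n)/2=10(19+1)/2=100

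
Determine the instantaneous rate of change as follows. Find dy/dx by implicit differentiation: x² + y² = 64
Differentiate both sides: 2x+2y·(dy/dx) = 0
Solve: dy/dx = -2x/(2y) = -x/y

Answer: dy/dx = -x/y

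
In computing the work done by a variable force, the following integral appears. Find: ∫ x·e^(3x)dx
Integration by parts: u = x, dv = e^(3x) dx
du = dx, v = e^(3x)/3
= x·e^(3x)/3 - ∫ e^(3x)/3 dx
= x·e^(3x)/3 - e^(3x)/9+C

Answer: e^(3x)(x/3-1/9)+C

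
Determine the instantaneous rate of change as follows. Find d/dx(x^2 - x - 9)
Power rule: d/dx(ax^n) = n·a·x^(n-1)
Term by term: 2·x - 1

Answer: 2x - 1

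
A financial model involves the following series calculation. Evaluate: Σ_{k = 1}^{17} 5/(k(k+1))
Partial fractions: 5/(k(k+1))=5/k - 5/(k+1)
Telescoping sum: 5(1-1/18)=5·17/18

Answer: 85/18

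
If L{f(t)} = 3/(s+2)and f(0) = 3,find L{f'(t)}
L{f'(t)} = s·F(s) - f(0) = 3s/(s+2)-3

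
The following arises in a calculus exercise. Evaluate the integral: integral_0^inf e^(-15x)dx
integral_0^inf e^(-15x) dx=[-1/15*e^(-15x)]_0^inf
=0 - (-1/15)=1/15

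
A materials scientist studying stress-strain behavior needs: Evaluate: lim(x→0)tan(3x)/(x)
tan(u) ≈ u for small u:
tan(3x)/(x) ≈ 3x/(x) = 3/1

Answer: 3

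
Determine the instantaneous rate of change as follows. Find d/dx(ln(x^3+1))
Chain rule: d/dx[ln(u)]=u'/u where u=x^3+1
u'=3x^2

Answer: (3x^2)/(x^3+1)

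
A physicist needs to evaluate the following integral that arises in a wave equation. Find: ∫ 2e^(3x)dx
Since d/dx[e^(3x)] = 3e^(3x), we get 2/3 e^(3x)+C

Answer: (2/3)e^(3x)+C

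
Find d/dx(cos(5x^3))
Chain rule: d/dx[cos(u)] = -sin(u)·u' where u = 5x^3
u' = 15x^2

Answer: -15x^2·sin(5x^3)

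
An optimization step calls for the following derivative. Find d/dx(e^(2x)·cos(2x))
Product rule: (fg)'=f'g+fg'
f=e^(2x), f'=2·e^(2x)
g=cos(2x), g'=-2·sin(2x)

Answer: 2·e^(2x)·cos(2x)-2·e^(2x)·sin(2x)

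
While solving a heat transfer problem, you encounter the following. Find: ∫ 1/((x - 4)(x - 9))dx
Partial fractions: 1/((x-4)(x-9)) = A/(x-4)+B/(x-9)
A = -1/5, B = 1/5
∫ [-1/5· 1/(x-4)+1/5· 1/(x-9)] dx
= (1/5)[ln|x-9| - ln|x-4|]+C

Answer: (1/5)·ln|(x-9)/(x-4)|+C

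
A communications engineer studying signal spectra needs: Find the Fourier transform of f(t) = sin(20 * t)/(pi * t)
sin(W * t)/(pi * t)=(W/pi) * sinc(W * t/pi) is the impulse response of the ideal low-pass filter with cutoff W (here W=20).
Its Fourier transform is a rectangular function:
F(omega)=1 for |omega| < 20, 0 otherwise

Answer: rect(omega/40) [i.e., 1 for |omega| < 20, 0 otherwise]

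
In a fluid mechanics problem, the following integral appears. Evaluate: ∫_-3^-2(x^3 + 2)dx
Step 1: Find antiderivative F(x)=(1/4)x^4+2x
Step 2: F(-2) - F(-3)=0 - (57/4)=-57/4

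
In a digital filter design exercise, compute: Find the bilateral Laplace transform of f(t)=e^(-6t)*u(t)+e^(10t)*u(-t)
For e^(-6t)*u(t): L=1/(s+6), Re(s) > -6
For e^(10t)*u(-t): L=-1/(s-10), Re(s) < 10
Combined: F(s)=1/(s+6)-1/(s-10), -6 < Re(s) < 10

Answer: 1/(s+6)-1/(s-10), ROC: -6 < Re(s) < 10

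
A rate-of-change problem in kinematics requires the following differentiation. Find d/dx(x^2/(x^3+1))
Quotient rule: (f/g)'=(f'g - fg')/g²
f=x^2, f'=2x
g=x^3 + 1, g'=3x^2

Answer: (2x·(x^3 + 1) - 3x^4)/(x^3 + 1)²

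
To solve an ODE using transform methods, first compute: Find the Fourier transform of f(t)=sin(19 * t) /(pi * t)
sin(W * t)/(pi * t) = (W/pi) * sinc(W * t/pi) is the impulse response of the ideal low-pass filter with cutoff W (here W = 19).
Its Fourier transform is a rectangular function:
F(omega) = 1 for |omega| < 19, 0 otherwise

Answer: rect(omega/38) [i.e., 1 for |omega| < 19, 0 otherwise]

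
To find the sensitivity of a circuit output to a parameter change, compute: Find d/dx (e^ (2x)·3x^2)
Product rule: (fg)'=f'g + fg'
f=e^(2x), f'=2·e^(2x)
g=3x^2, g'=6x

Answer: 6·e^(2x)·x^2 + 6·e^(2x)·x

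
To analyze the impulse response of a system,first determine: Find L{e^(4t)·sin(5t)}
First shifting: L{e^(at)f(t)} = F(s-a)
L{sin(5t)} = 5/(s²+25)
Shift: 5/((s-4)²+25)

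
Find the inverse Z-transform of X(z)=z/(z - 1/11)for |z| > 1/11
Standard pair: z/(z-a) <-> a^n*u[n] for causal signals
With a=1/11: x[n]=(1/11)^n*u[n]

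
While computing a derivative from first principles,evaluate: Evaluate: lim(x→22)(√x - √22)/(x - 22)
Multiply by conjugate (√x+√22)/(√x+√22):
= (x - 22)/((x - 22)(√x+√22)) = 1/(√x+√22)
As x → 22: 1/(2√22)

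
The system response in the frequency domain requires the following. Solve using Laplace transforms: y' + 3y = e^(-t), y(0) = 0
Take L: sY - 0+3Y = 1/(s+1)
Y(s+3) = 1/(s+1)+0
Y = 1/((s+1)(s+3))+0/(s+3)
Partial fractions: 1/((s+1)(s+3)) = (1/2)/(s+1) - (1/2)/(s+3)
So Y = (1/2)/(s+1) - (1/2)/(s+3)
Inverse Laplace transform (L^(-1){1/(s+1)} = e^(-t), L^(-1){1/(s+3)} = e^(-3t)):

Answer: y(t) = (1/2)·e^(-t) - (1/2)·e^(-3t)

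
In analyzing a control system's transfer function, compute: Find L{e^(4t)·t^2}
First shifting: L{e^(at)f(t)} = F(s-a)
L{t^2} = 2/s^3
Shift s → s-4: 2/(s-4)^3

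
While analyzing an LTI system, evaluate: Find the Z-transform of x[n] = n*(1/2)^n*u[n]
Using the property Z{n * a^n * u[n]}=az/(z-a)^2
With a=1/2: X(z)=(1/2)z/(z - 1/2)^2, |z| > 1/2

Answer: (1/2)z/(z - 1/2)^2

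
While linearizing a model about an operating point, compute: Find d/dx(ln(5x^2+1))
Chain rule: d/dx[ln(u)]=u'/u where u=5x^2+1
u'=10x

Answer: (10x)/(5x^2+1)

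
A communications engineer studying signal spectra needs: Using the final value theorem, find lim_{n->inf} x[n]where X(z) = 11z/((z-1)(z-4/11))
Final value theorem: lim x[n] = lim_{z->1} (z-1)*X(z)
(z-1)*X(z) = 11z/(z-4/11)
As z->1: 11/(1-4/11) = 11/(7/11) = 121/7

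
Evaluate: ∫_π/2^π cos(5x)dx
Antiderivative: sin(5x)/5
Evaluate at bounds: [sin(5·π)/5] - [sin(5·π/2)/5]
= ((0) - (1))/5 = -1/5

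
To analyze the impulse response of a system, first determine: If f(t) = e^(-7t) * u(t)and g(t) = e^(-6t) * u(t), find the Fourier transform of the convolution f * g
By the convolution theorem: F{f * g} = F(omega) * G(omega)
F(omega) = 1/(7+j * omega), G(omega) = 1/(6+j * omega)
F{f * g} = 1/((7+j * omega)(6+j * omega))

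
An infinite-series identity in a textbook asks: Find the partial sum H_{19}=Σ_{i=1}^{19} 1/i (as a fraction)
H_19=1+1/2+1/3+...+1/19
=275295799/77597520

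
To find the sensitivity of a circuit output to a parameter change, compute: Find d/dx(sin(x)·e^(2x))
Product rule: (fg)'=f'g + fg'
f=sin(x), f'=cos(x)
g=e^(2x), g'=2·e^(2x)

Answer: cos(x)·e^(2x) + 2·sin(x)·e^(2x)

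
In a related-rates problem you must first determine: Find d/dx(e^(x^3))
Chain rule: d/dx[e^u]=e^u · u' where u=x^3
u'=3x^2

Answer: 3x^2·e^(x^3)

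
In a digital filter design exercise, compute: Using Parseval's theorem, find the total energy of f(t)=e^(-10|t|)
Parseval's theorem: E=integral |f(t)|^2 dt=(1/2pi) integral |F(omega)|^2 domega
E=integral_{-inf}^{inf} e^(-20|t|) dt=2*integral_0^inf e^(-20t) dt=2/(2*10)=1/10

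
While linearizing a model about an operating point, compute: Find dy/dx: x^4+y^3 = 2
Differentiate: 4x^3+3y^2·(dy/dx)=0
dy/dx=-4x^3/(3y^2)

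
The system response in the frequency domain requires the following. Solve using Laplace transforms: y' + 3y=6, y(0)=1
Take L of both sides: sY(s)-1+3Y(s) = 6/s
Y(s)(s+3) = 6/s+1
Y(s) = 6/(s(s+3))+1/(s+3)
Partial fractions: 6/(s(s+3)) = 2/s - 2/(s+3)
So Y(s) = 2/s - 1/(s+3)
Inverse transform (L^(-1){1/s} = 1, L^(-1){1/(s+3)} = e^(-3t)):

Answer: y(t) = 2 - e^(-3t)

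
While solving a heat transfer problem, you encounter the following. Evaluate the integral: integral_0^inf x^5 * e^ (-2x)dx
This is a Gamma integral. Substitute u=2x (du=2 dx):
integral_0^inf x^5 * e^(-2x) dx=(1/2^6) integral_0^inf u^5 * e^(-u) du
=Gamma(6)/2^6=5!/2^6=120/64

Answer: 15/8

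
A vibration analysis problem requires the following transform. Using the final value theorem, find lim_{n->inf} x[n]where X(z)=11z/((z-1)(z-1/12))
Final value theorem: lim x[n]=lim_{z->1} (z-1) * X(z)
(z-1) * X(z)=11z/(z-1/12)
As z->1: 11/(1-1/12)=11/(11/12)=12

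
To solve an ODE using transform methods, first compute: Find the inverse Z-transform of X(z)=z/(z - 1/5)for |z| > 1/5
Standard pair: z/(z-a) <-> a^n*u[n] for causal signals
With a=1/5: x[n]=(1/5)^n*u[n]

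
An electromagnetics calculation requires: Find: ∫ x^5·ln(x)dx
By parts: u=ln(x), dv=x^5 dx
du=1/x dx, v=x^6/6
=x^6·ln(x)/6 - ∫ x^5/6 dx
=x^6·ln(x)/6 - x^6/36 + C

Answer: x^6(ln(x)/6 - 1/36) + C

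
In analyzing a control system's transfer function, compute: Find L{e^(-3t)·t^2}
First shifting: L{e^(at)f(t)} = F(s-a)
L{t^2} = 2/s^3
Shift s → s+3: 2/(s+3)^3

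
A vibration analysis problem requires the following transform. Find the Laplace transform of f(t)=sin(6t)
L{sin(wt)} = w/(s² + w²)
L{sin(6t)} = 6/(s² + 36)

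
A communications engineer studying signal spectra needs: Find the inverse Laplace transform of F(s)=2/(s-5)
L^(-1){2/(s-a)} = c·e^(at)
Here a = 5, c = 2

Answer: 2e^(5t)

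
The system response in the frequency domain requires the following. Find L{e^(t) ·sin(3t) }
First shifting: L{e^(at)f(t)} = F(s-a)
L{sin(3t)} = 3/(s² + 9)
Shift: 3/((s-1)² + 9)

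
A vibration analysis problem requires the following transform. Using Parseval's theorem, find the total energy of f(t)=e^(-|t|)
Parseval's theorem: E=integral |f(t)|^2 dt=(1/2pi) integral |F(omega)|^2 domega
E=integral_{-inf}^{inf} e^(-2|t|) dt=2 * integral_0^inf e^(-2t) dt=2/(2 * 1)=1/1

Answer: 1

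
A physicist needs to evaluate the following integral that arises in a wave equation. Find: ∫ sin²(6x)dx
Using identity sin²(u)=(1 - cos(2u))/2:
∫ (1 - cos(12x))/2 dx=x/2 - sin(12x)/24+C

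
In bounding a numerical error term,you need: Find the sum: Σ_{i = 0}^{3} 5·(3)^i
Geometric series: S = a(1 - r^n)/(1 - r)
a = 5, r = 3, n = 4
S = 5(1-81)/-2 = 200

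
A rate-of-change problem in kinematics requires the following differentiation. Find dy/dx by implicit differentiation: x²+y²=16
Differentiate both sides: 2x + 2y·(dy/dx) = 0
Solve: dy/dx = -2x/(2y) = -x/y

Answer: dy/dx = -x/y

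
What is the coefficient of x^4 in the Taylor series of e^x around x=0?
Taylor series of e^x = Σ x^n/n!
Coefficient of x^4 = 1/4! = 1/24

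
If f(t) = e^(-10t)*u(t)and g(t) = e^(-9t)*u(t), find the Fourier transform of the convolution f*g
By the convolution theorem: F{f*g} = F(omega)*G(omega)
F(omega) = 1/(10 + j*omega), G(omega) = 1/(9 + j*omega)
F{f*g} = 1/((10 + j*omega)(9 + j*omega))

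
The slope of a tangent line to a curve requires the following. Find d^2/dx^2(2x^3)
Apply power rule 2 times:
d^1: 6x^2
d^2: 12x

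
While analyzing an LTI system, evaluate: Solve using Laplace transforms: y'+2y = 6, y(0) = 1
Take L of both sides: sY(s) - 1 + 2Y(s)=6/s
Y(s)(s + 2)=6/s + 1
Y(s)=6/(s(s + 2)) + 1/(s + 2)
Partial fractions: 6/(s(s + 2))=3/s - 3/(s + 2)
So Y(s)=3/s - 2/(s + 2)
Inverse transform (L^(-1){1/s}=1, L^(-1){1/(s + 2)}=e^(-2t)):

Answer: y(t)=3 - 2·e^(-2t)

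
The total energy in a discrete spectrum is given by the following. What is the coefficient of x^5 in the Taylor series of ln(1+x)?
ln(1 + x)=Σ (-1)^(n + 1) x^n/n
Coefficient of x^5=(-1)^6/5=1/5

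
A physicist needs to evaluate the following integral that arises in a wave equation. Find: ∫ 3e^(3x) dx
Since d/dx[e^(3x)] = 3e^(3x), we get 1 e^(3x) + C

Answer: e^(3x) + C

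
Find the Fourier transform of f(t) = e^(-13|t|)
Using the standard pair: F{e^(-a|t|)} = 2a/(a^2+omega^2)
With a = 13: F(omega) = 26/(169+omega^2)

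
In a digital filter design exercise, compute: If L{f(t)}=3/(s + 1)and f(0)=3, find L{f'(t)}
L{f'(t)}=s·F(s) - f(0)=3s/(s + 1) - 3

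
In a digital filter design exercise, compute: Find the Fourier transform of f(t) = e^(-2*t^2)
The Fourier transform of a Gaussian e^(-a*t^2) is sqrt(pi/a)*e^(-omega^2/(4a)).
With a=2: F(omega)=sqrt(pi/2)*e^(-omega^2/8)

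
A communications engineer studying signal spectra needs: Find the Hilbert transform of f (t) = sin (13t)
The Hilbert transform shifts each frequency component by -pi/2.
H{sin(wt)} = -cos(wt)
With w = 13: H{sin(13t)} = -cos(13t)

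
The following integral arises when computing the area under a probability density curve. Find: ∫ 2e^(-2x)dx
Since d/dx[e^(-2x)] = -2e^(-2x), we get -1 e^(-2x) + C

Answer: -e^(-2x) + C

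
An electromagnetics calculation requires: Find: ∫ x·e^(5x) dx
Integration by parts: u = x, dv = e^(5x) dx
du = dx, v = e^(5x)/5
= x·e^(5x)/5 - ∫ e^(5x)/5 dx
= x·e^(5x)/5 - e^(5x)/25+C

Answer: e^(5x)(x/5-1/25)+C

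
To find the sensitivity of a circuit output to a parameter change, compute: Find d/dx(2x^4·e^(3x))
Product rule: (fg)' = f'g + fg'
f = 2x^4, f' = 8x^3
g = e^(3x), g' = 3·e^(3x)

Answer: 8x^3·e^(3x) + 6x^4·e^(3x)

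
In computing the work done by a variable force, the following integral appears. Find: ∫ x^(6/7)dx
Power rule: ∫ x^(6/7) dx = x^(13/7)/(13/7) + C

Answer: (7/13)·x^(13/7) + C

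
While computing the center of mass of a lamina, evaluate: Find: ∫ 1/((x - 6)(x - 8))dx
Partial fractions: 1/((x-6)(x-8))=A/(x-6)+B/(x-8)
A=-1/2, B=1/2
∫ [-1/2· 1/(x-6)+1/2· 1/(x-8)] dx
=(1/2)[ln|x-8| - ln|x-6|]+C

Answer: (1/2)·ln|(x-8)/(x-6)|+C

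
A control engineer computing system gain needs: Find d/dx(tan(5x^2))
Chain rule: d/dx[tan(u)] = sec²(u)·u' where u = 5x^2
u' = 10x

Answer: 10x·sec²(5x^2)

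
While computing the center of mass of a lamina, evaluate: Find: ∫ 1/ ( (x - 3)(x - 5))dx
Partial fractions: 1/((x-3)(x-5)) = A/(x-3)+B/(x-5)
A = -1/2, B = 1/2
∫ [-1/2· 1/(x-3)+1/2· 1/(x-5)] dx
= (1/2)[ln|x-5| - ln|x-3|]+C

Answer: (1/2)·ln|(x-5)/(x-3)|+C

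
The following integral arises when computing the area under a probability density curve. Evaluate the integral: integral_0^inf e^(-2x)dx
integral_0^inf e^(-2x) dx = [-1/2 * e^(-2x)]_0^inf
= 0 - (-1/2) = 1/2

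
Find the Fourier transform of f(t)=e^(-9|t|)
Using the standard pair: F{e^(-a|t|)} = 2a/(a^2 + omega^2)
With a = 9: F(omega) = 18/(81 + omega^2)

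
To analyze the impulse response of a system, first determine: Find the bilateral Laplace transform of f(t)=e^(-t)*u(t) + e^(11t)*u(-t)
For e^(-t)*u(t): L=1/(s+1), Re(s) > -1
For e^(11t)*u(-t): L=-1/(s-11), Re(s) < 11
Combined: F(s)=1/(s+1)-1/(s-11), -1 < Re(s) < 11

Answer: 1/(s+1)-1/(s-11), ROC: -1 < Re(s) < 11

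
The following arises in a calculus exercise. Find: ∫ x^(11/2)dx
Power rule: ∫ x^(11/2) dx = x^(13/2)/(13/2) + C

Answer: (2/13)·x^(13/2) + C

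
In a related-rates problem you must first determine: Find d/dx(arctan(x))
d/dx[arctan(u)] = u'/(1+u²), u = x, u' = 1

Answer: 1/(1+x²)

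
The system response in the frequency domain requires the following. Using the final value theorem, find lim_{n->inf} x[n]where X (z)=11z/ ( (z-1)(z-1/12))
Final value theorem: lim x[n]=lim_{z->1} (z-1) * X(z)
(z-1) * X(z)=11z/(z-1/12)
As z->1: 11/(1-1/12)=11/(11/12)=12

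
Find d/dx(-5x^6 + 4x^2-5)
Power rule: d/dx(ax^n) = n·a·x^(n-1)
Term by term: -30·x^5 + 8·x

Answer: -30x^5 + 8x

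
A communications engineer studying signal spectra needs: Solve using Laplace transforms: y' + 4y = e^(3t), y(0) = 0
Take L: sY - 0+4Y=1/(s-3)
Y(s+4)=1/(s-3)+0
Y=1/((s-3)(s+4))+0/(s+4)
Partial fractions: 1/((s-3)(s+4))=(1/7)/(s-3) - (1/7)/(s+4)
So Y=(1/7)/(s-3) - (1/7)/(s+4)
Inverse Laplace transform (L^(-1){1/(s-3)}=e^(3t), L^(-1){1/(s+4)}=e^(-4t)):

Answer: y(t)=(1/7)·e^(3t) - (1/7)·e^(-4t)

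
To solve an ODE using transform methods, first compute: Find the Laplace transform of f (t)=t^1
L{t^n} = n!/s^(n+1)
L{t^1} = 1!/s^2 = 1/s^2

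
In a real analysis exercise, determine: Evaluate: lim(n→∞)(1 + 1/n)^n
This is the definition of e^1: lim(1 + 1/n)^n = e^1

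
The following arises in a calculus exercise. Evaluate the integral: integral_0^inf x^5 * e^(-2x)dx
This is a Gamma integral. Substitute u=2x (du=2 dx):
integral_0^inf x^5 * e^(-2x) dx=(1/2^6) integral_0^inf u^5 * e^(-u) du
=Gamma(6)/2^6=5!/2^6=120/64

Answer: 15/8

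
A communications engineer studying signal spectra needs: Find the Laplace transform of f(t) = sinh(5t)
L{sinh(at)} = a/(s²-a²)
L{sinh(5t)} = 5/(s²-25)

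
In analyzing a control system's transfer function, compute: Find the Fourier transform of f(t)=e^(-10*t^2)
The Fourier transform of a Gaussian e^(-a*t^2) is sqrt(pi/a)*e^(-omega^2/(4a)).
With a=10: F(omega)=sqrt(pi/10)*e^(-omega^2/40)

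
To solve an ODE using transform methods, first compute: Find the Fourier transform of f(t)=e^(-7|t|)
Using the standard pair: F{e^(-a|t|)}=2a/(a^2 + omega^2)
With a=7: F(omega)=14/(49 + omega^2)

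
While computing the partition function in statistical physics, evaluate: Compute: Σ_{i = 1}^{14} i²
Using formula: Σ i^2=n(n+1)(2n+1)/6=14·15·29/6=1015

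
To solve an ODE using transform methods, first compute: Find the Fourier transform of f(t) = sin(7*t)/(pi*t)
sin(W*t)/(pi*t) = (W/pi)*sinc(W*t/pi) is the impulse response of the ideal low-pass filter with cutoff W (here W = 7).
Its Fourier transform is a rectangular function:
F(omega) = 1 for |omega| < 7, 0 otherwise

Answer: rect(omega/14) [i.e., 1 for |omega| < 7, 0 otherwise]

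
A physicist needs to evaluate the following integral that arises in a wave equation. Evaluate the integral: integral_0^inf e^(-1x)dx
integral_0^inf e^(-1x) dx = [-1/1*e^(-1x)]_0^inf
= 0 - (-1/1) = 1/1

Answer: 1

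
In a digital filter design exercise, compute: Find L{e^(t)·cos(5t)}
First shifting: L{e^(at)f(t)} = F(s-a)
L{cos(5t)} = s/(s²+25)
Shift: (s-1)/((s-1)²+25)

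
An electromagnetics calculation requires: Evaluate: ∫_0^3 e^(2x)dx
Antiderivative: (1/2)e^(2x)
Evaluate: (1/2)(e^6-1)

Answer: (e^6-1)/2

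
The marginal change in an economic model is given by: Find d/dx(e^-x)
Chain rule: d/dx[e^u] = e^u · u' where u = -x
u' = -1

Answer: -1·e^-x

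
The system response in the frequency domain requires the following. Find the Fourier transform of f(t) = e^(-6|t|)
Using the standard pair: F{e^(-a|t|)} = 2a/(a^2 + omega^2)
With a = 6: F(omega) = 12/(36 + omega^2)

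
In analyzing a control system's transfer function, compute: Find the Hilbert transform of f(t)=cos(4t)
The Hilbert transform shifts each frequency component by -pi/2.
H{cos(wt)} = sin(wt)
With w = 4: H{cos(4t)} = sin(4t)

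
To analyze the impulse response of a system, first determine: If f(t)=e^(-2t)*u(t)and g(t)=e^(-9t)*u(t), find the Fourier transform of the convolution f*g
By the convolution theorem: F{f*g} = F(omega)*G(omega)
F(omega) = 1/(2 + j*omega), G(omega) = 1/(9 + j*omega)
F{f*g} = 1/((2 + j*omega)(9 + j*omega))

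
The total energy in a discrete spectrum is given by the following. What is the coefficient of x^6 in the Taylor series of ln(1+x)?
ln(1 + x)=Σ (-1)^(n + 1) x^n/n
Coefficient of x^6=(-1)^7/6=-1/6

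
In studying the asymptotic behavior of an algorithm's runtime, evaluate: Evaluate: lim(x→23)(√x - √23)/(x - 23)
Multiply by conjugate (√x+√23)/(√x+√23):
=(x - 23)/((x - 23)(√x+√23))=1/(√x+√23)
As x → 23: 1/(2√23)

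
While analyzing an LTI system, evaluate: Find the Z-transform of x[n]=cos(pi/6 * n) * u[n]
Z{cos(w0 * n) * u[n]}=z(z - cos(w0))/(z^2 - 2z * cos(w0) + 1)
With w0=pi/6: X(z)=z(z - cos(pi/6))/(z^2 - 2z * cos(pi/6) + 1)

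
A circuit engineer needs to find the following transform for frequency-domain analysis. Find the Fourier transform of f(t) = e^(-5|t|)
Using the standard pair: F{e^(-a|t|)}=2a/(a^2 + omega^2)
With a=5: F(omega)=10/(25 + omega^2)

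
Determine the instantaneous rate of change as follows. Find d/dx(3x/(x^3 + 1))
Quotient rule: (f/g)'=(f'g - fg')/g²
f=3x, f'=3
g=x^3 + 1, g'=3x^2

Answer: (3·(x^3 + 1) - 9x^3)/(x^3 + 1)²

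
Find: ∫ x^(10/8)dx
Power rule: ∫ x^(5/4) dx=x^(9/4)/(9/4)+C

Answer: (4/9)·x^(9/4)+C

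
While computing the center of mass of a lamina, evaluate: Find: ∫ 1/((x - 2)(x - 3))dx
Partial fractions: 1/((x-2)(x-3))=A/(x-2) + B/(x-3)
A=-1, B=1
∫ [-1· 1/(x-2) + 1· 1/(x-3)] dx
=(1)[ln|x-3| - ln|x-2|] + C

Answer: ln|(x-3)/(x-2)| + C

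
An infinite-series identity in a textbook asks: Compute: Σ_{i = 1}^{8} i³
Using formula: Σ i^3=[n(n + 1)/2]²=[8·9/2]²=1296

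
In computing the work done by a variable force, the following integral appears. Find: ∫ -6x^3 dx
Using power rule: ∫ -6x^3 dx=-6/4 x^4 + C=(-3/2)x^4 + C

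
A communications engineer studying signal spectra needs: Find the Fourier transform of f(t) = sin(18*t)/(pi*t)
sin(W * t)/(pi * t)=(W/pi) * sinc(W * t/pi) is the impulse response of the ideal low-pass filter with cutoff W (here W=18).
Its Fourier transform is a rectangular function:
F(omega)=1 for |omega| < 18, 0 otherwise

Answer: rect(omega/36) [i.e., 1 for |omega| < 18, 0 otherwise]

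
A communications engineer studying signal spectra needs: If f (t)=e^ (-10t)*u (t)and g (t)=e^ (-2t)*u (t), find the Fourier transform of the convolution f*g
By the convolution theorem: F{f * g}=F(omega) * G(omega)
F(omega)=1/(10+j * omega), G(omega)=1/(2+j * omega)
F{f * g}=1/((10+j * omega)(2+j * omega))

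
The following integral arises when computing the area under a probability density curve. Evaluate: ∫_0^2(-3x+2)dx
Step 1: Find antiderivative F(x)=(-3/2)x^2+2x
Step 2: F(2) - F(0)=-2 - (0)=-2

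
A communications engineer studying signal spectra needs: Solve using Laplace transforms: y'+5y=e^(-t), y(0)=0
Take L: sY - 0 + 5Y = 1/(s + 1)
Y(s + 5) = 1/(s + 1) + 0
Y = 1/((s + 1)(s + 5)) + 0/(s + 5)
Partial fractions: 1/((s + 1)(s + 5)) = (1/4)/(s + 1) - (1/4)/(s + 5)
So Y = (1/4)/(s + 1) - (1/4)/(s + 5)
Inverse Laplace transform (L^(-1){1/(s + 1)} = e^(-t), L^(-1){1/(s + 5)} = e^(-5t)):

Answer: y(t) = (1/4)·e^(-t) - (1/4)·e^(-5t)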